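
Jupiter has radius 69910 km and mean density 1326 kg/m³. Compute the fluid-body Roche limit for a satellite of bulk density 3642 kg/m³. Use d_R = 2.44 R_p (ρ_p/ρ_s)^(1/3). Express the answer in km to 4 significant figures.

d_R = 2.44 × 69910 km × (1326/3642)^(1/3)
    = 1.218 × 10⁵ km

1.218 × 10⁵ km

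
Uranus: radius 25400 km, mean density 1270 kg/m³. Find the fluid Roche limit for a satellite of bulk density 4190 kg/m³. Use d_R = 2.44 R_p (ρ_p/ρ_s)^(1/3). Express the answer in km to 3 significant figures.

41600 km

d_R = 2.44 × 25400 km × (1270/4190)^(1/3)
    = 41600 km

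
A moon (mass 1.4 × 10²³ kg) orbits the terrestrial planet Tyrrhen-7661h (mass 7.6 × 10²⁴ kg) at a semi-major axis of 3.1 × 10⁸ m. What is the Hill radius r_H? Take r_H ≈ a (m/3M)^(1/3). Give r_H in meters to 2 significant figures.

5.7 × 10⁷ m

r_H ≈ a (m/3M)^(1/3)
    = (3.1 × 10⁸) × (1.4 × 10²³ / (3 × 7.6 × 10²⁴))^(1/3)
    = 5.7 × 10⁷ m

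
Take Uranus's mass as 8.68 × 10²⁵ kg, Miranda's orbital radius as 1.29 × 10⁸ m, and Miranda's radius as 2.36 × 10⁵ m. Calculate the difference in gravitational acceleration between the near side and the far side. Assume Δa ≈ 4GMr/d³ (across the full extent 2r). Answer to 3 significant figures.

a_tidal = 4GMr/d³
        = 4 × (6.674 × 10⁻¹¹) × (8.68 × 10²⁵) × (2.36 × 10⁵) / (1.29 × 10⁸)³
        = 2.55 × 10⁻³ m/s²

2.55 × 10⁻³ m/s²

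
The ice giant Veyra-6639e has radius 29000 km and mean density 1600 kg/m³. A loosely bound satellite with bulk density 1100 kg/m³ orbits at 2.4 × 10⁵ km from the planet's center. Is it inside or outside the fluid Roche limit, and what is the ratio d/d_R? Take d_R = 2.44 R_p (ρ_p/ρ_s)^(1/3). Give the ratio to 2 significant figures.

d_R = 2.44 × (29000 km) × (1600/1100)^(1/3) = 80170 km
d/d_R = (2.4 × 10⁵) / (80170) = 3.0
Since d/d_R > 1, the body is outside the Roche limit.

outside; d/d_R ≈ 3.0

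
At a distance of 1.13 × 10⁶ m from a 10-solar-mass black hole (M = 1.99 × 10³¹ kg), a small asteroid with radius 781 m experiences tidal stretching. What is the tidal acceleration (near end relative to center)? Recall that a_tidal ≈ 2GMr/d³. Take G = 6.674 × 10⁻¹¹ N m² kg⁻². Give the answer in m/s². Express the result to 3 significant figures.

The tidal stretch is the gradient of GM/d² times the body's extent r, hence the 1/d³ dependence.
Δa = 2GMr/d³
   = 2 × (6.674 × 10⁻¹¹) × (1.99 × 10³¹) × (781) / (1.13 × 10⁶)³
   = 1.44 × 10⁶ m/s²

1.44 × 10⁶ m/s²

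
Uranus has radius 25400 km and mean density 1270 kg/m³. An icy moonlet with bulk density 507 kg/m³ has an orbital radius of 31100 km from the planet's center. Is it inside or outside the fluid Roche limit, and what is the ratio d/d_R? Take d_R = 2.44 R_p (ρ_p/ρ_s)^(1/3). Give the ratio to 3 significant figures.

d_R = 2.44 × (25400 km) × (1270/507)^(1/3) = 84170 km
d/d_R = (31100) / (84170) = 0.369
Since d/d_R < 1, the body is inside the Roche limit.

inside; d/d_R ≈ 0.369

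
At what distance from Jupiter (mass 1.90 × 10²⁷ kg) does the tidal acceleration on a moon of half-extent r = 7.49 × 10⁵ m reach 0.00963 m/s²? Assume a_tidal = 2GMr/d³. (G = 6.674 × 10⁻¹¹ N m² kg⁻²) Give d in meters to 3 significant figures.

2.70 × 10⁸ m

2GMr/d³ = a_tidal  ⇒  d = (2GMr / a_tidal)^(1/3)
d = (2 × 6.674×10⁻¹¹ × (1.90 × 10²⁷) × (7.49 × 10⁵) / (0.00963))^(1/3)
  = 2.70 × 10⁸ m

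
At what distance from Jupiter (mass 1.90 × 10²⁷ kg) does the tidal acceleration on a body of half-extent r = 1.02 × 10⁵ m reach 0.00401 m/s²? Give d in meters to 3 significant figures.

2GMr/d³ = a_tidal  ⇒  d = (2GMr / a_tidal)^(1/3)
d = (2 × 6.674×10⁻¹¹ × (1.90 × 10²⁷) × (1.02 × 10⁵) / (0.00401))^(1/3)
  = 1.86 × 10⁸ m

1.86 × 10⁸ m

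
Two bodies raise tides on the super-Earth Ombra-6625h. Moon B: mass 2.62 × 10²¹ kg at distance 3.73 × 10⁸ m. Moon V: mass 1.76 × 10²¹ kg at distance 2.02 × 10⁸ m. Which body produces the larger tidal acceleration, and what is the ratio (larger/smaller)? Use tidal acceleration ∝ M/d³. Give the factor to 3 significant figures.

Moon V, by a factor of ≈ 4.23

Tidal acceleration ∝ M/d³, so compare M/d³ for each.
Moon B: (2.62 × 10²¹) / (3.73 × 10⁸)³ = 5.049 × 10⁻⁵
Moon V: (1.76 × 10²¹) / (2.02 × 10⁸)³ = 2.135 × 10⁻⁴
Ratio (larger/smaller) = 4.23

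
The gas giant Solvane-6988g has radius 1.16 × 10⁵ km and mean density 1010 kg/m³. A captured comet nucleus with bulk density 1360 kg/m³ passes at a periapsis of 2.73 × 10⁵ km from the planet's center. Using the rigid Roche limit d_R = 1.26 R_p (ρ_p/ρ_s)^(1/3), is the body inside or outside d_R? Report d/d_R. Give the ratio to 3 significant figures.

outside; d/d_R ≈ 2.06

d_R = 1.26 × (1.16 × 10⁵ km) × (1010/1360)^(1/3) = 1.324 × 10⁵ km
d/d_R = (2.73 × 10⁵) / (1.324 × 10⁵) = 2.06
Since d/d_R > 1, the body is outside the Roche limit.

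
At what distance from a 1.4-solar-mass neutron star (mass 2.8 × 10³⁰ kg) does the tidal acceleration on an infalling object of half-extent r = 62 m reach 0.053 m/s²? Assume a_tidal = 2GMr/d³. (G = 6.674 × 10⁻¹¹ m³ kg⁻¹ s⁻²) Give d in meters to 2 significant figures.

7.6 × 10⁷ m

2GMr/d³ = a_tidal  ⇒  d = (2GMr / a_tidal)^(1/3)
d = (2 × 6.674×10⁻¹¹ × (2.8 × 10³⁰) × (62) / (0.053))^(1/3)
  = 7.6 × 10⁷ m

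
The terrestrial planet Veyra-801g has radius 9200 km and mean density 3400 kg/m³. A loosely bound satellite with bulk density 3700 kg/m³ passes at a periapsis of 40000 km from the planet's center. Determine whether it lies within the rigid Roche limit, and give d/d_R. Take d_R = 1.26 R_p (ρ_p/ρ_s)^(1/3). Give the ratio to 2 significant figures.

outside; d/d_R ≈ 3.5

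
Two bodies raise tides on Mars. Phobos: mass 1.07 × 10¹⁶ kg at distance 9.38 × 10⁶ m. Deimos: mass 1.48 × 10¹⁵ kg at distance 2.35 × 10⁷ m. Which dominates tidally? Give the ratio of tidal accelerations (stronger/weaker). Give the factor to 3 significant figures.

Tidal stretch scales as M/d³; compute that for each body.
Phobos: (1.07 × 10¹⁶) / (9.38 × 10⁶)³ = 1.297 × 10⁻⁵
Deimos: (1.48 × 10¹⁵) / (2.35 × 10⁷)³ = 1.140 × 10⁻⁷
Ratio (larger/smaller) = 114

Phobos, by a factor of ≈ 114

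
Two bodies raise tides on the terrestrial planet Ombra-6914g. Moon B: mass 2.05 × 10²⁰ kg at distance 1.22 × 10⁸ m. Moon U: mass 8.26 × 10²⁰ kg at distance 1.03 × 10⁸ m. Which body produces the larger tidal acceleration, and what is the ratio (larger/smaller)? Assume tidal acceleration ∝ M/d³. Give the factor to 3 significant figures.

Compare M/d³ for the two perturbers:
Moon B: (2.05 × 10²⁰) / (1.22 × 10⁸)³ = 1.129 × 10⁻⁴
Moon U: (8.26 × 10²⁰) / (1.03 × 10⁸)³ = 7.559 × 10⁻⁴
Ratio (larger/smaller) = 6.70

Moon U, by a factor of ≈ 6.70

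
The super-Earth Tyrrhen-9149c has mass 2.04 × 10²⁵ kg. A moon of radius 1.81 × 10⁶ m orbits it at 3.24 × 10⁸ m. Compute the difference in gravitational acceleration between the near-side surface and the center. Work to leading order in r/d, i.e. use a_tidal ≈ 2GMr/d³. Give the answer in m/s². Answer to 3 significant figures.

1.45 × 10⁻⁴ m/s²

Δa = 2GMr/d³
   = 2 × (6.674 × 10⁻¹¹) × (2.04 × 10²⁵) × (1.81 × 10⁶) / (3.24 × 10⁸)³
   = 1.45 × 10⁻⁴ m/s²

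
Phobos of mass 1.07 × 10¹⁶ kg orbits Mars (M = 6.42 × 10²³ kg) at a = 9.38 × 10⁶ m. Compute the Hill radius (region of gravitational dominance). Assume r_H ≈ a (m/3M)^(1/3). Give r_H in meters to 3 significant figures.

1.66 × 10⁴ m

r_H ≈ a (m/3M)^(1/3)
    = (9.38 × 10⁶) × (1.07 × 10¹⁶ / (3 × 6.42 × 10²³))^(1/3)
    = 1.66 × 10⁴ m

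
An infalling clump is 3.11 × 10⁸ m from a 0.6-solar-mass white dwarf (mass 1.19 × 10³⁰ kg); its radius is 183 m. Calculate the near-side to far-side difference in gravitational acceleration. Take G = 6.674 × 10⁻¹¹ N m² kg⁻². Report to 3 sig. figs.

a_tidal = 4GMr/d³
        = 4 × (6.674 × 10⁻¹¹) × (1.19 × 10³⁰) × (183) / (3.11 × 10⁸)³
        = 1.93 × 10⁻³ m/s²

1.93 × 10⁻³ m/s²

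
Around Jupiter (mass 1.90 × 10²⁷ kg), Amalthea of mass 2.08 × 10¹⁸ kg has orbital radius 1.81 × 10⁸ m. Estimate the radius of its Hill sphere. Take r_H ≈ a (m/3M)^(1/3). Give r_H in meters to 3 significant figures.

r_H ≈ a (m/3M)^(1/3)
    = (1.81 × 10⁸) × (2.08 × 10¹⁸ / (3 × 1.90 × 10²⁷))^(1/3)
    = 1.29 × 10⁵ m

1.29 × 10⁵ m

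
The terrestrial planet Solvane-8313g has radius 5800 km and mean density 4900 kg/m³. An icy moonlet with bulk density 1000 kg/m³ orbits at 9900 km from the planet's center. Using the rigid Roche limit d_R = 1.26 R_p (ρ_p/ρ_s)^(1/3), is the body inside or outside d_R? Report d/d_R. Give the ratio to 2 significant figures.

d_R = 1.26 × (5800 km) × (4900/1000)^(1/3) = 12410 km
d/d_R = (9900) / (12410) = 0.80
Since d/d_R < 1, the body is inside the Roche limit.

inside; d/d_R ≈ 0.80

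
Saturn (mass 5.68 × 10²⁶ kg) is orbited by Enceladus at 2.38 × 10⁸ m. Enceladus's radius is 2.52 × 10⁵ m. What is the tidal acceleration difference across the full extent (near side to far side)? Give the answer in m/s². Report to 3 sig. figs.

2.83 × 10⁻³ m/s²

Δa = 4GMr/d³
   = 4 × (6.674 × 10⁻¹¹) × (5.68 × 10²⁶) × (2.52 × 10⁵) / (2.38 × 10⁸)³
   = 2.83 × 10⁻³ m/s²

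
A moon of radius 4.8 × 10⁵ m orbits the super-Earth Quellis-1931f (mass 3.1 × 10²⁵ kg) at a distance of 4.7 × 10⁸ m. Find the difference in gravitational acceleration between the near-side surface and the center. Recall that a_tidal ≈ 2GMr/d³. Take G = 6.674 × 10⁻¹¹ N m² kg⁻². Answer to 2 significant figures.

1.9 × 10⁻⁵ m/s²

Δg = 2GMr/d³
   = 2 × (6.674 × 10⁻¹¹) × (3.1 × 10²⁵) × (4.8 × 10⁵) / (4.7 × 10⁸)³
   = 1.9 × 10⁻⁵ m/s²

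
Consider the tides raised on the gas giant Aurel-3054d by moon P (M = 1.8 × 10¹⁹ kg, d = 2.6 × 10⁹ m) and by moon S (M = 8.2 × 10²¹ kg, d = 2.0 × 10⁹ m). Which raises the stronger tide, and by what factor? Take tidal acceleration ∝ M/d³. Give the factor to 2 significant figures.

Moon S, by a factor of ≈ 1000

Tidal acceleration ∝ M/d³, so compare M/d³ for each.
Moon P: (1.8 × 10¹⁹) / (2.6 × 10⁹)³ = 1.024 × 10⁻⁹
Moon S: (8.2 × 10²¹) / (2.0 × 10⁹)³ = 1.025 × 10⁻⁶
Ratio (larger/smaller) = 1000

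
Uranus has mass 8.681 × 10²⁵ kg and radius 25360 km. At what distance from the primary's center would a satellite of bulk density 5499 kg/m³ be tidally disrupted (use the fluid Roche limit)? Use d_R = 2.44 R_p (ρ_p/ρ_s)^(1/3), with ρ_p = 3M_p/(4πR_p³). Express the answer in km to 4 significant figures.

37970 km

ρ_p = 3M_p/(4πR_p³) = 3 × (8.681 × 10²⁵) / (4π × (2.536 × 10⁷ m)³) = 1271 kg/m³
d_R = 2.44 × 25360 km × (1271/5499)^(1/3)
    = 37970 km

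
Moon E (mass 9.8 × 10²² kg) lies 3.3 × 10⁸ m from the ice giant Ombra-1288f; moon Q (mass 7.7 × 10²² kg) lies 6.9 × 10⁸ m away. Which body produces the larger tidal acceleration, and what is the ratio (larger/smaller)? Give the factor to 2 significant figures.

Moon E, by a factor of ≈ 12

Tidal stretch scales as M/d³; compute that for each body.
Moon E: (9.8 × 10²²) / (3.3 × 10⁸)³ = 2.727 × 10⁻³
Moon Q: (7.7 × 10²²) / (6.9 × 10⁸)³ = 2.344 × 10⁻⁴
Ratio (larger/smaller) = 12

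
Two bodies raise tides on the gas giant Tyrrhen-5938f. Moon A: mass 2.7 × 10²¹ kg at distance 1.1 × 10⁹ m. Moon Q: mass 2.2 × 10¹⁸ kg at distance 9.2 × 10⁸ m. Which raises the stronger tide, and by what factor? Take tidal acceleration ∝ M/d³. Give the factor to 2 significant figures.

The tide-raising term goes as M/d³ (the gradient of a 1/d² field).
Moon A: (2.7 × 10²¹) / (1.1 × 10⁹)³ = 2.029 × 10⁻⁶
Moon Q: (2.2 × 10¹⁸) / (9.2 × 10⁸)³ = 2.825 × 10⁻⁹
Ratio (larger/smaller) = 720

Moon A, by a factor of ≈ 720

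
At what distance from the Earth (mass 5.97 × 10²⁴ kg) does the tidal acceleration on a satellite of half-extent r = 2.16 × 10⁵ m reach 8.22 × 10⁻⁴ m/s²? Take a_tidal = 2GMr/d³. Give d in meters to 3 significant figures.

5.94 × 10⁷ m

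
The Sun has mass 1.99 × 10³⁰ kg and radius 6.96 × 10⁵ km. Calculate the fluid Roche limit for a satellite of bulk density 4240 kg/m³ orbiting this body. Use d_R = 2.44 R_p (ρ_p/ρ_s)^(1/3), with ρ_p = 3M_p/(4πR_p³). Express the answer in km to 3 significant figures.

1.18 × 10⁶ km

ρ_p = 3M_p/(4πR_p³) = 3 × (1.99 × 10³⁰) / (4π × (6.96 × 10⁸ m)³) = 1410 kg/m³
d_R = 2.44 × 6.96 × 10⁵ km × (1410/4240)^(1/3)
    = 1.18 × 10⁶ km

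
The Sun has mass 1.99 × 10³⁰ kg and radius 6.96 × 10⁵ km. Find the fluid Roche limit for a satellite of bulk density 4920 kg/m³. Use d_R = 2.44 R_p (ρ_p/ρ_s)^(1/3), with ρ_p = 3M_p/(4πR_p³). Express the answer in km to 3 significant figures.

1.12 × 10⁶ km

ρ_p = 3M_p/(4πR_p³) = 3 × (1.99 × 10³⁰) / (4π × (6.96 × 10⁸ m)³) = 1410 kg/m³
d_R = 2.44 × 6.96 × 10⁵ km × (1410/4920)^(1/3)
    = 1.12 × 10⁶ km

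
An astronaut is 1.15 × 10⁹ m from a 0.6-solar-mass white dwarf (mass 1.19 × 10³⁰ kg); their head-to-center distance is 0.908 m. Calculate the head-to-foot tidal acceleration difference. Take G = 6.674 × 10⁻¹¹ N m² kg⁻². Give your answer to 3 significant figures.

a_tidal = 4GMr/d³
        = 4 × (6.674 × 10⁻¹¹) × (1.19 × 10³⁰) × (0.908) / (1.15 × 10⁹)³
        = 1.90 × 10⁻⁷ m/s²

1.90 × 10⁻⁷ m/s²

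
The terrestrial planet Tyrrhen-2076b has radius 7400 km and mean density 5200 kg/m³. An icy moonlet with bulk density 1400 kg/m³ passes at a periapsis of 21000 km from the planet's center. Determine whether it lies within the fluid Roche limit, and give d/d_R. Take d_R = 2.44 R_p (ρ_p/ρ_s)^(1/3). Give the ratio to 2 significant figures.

inside; d/d_R ≈ 0.75

d_R = 2.44 × (7400 km) × (5200/1400)^(1/3) = 27960 km
d/d_R = (21000) / (27960) = 0.75
Since d/d_R < 1, the body is inside the Roche limit.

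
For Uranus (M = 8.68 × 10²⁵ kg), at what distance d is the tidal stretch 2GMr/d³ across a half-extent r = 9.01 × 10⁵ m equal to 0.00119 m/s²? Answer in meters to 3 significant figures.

2GMr/d³ = a_tidal  ⇒  d = (2GMr / a_tidal)^(1/3)
d = (2 × 6.674×10⁻¹¹ × (8.68 × 10²⁵) × (9.01 × 10⁵) / (0.00119))^(1/3)
  = 2.06 × 10⁸ m

2.06 × 10⁸ m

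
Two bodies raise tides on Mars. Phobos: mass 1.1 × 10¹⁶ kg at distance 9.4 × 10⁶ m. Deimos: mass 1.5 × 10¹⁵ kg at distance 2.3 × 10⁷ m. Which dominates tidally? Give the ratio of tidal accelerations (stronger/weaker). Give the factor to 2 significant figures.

The tide-raising term goes as M/d³ (the gradient of a 1/d² field).
Phobos: (1.1 × 10¹⁶) / (9.4 × 10⁶)³ = 1.324 × 10⁻⁵
Deimos: (1.5 × 10¹⁵) / (2.3 × 10⁷)³ = 1.233 × 10⁻⁷
Ratio (larger/smaller) = 110

Phobos, by a factor of ≈ 110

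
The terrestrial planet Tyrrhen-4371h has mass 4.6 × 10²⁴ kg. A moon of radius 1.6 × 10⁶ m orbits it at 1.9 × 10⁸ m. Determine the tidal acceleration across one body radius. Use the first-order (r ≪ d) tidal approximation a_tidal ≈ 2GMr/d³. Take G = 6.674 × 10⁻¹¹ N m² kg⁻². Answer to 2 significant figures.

1.4 × 10⁻⁴ m/s²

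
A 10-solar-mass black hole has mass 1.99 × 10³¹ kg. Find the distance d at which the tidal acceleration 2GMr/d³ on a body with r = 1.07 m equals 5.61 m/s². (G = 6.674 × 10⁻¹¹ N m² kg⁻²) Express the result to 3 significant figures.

7.97 × 10⁶ m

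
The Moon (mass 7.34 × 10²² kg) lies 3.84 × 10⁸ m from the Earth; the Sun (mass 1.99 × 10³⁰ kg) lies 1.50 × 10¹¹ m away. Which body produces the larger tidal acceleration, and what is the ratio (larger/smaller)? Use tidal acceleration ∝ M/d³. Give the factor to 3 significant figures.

The Moon, by a factor of ≈ 2.20

Compare M/d³ for the two perturbers:
The Moon: (7.34 × 10²²) / (3.84 × 10⁸)³ = 1.296 × 10⁻³
The Sun: (1.99 × 10³⁰) / (1.50 × 10¹¹)³ = 5.896 × 10⁻⁴
Ratio (larger/smaller) = 2.20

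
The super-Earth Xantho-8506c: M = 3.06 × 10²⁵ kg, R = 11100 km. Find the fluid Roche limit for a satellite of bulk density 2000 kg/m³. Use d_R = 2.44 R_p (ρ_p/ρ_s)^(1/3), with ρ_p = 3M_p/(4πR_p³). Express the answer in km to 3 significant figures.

37600 km

ρ_p = 3M_p/(4πR_p³) = 3 × (3.06 × 10²⁵) / (4π × (1.11 × 10⁷ m)³) = 5340 kg/m³
d_R = 2.44 × 11100 km × (5340/2000)^(1/3)
    = 37600 km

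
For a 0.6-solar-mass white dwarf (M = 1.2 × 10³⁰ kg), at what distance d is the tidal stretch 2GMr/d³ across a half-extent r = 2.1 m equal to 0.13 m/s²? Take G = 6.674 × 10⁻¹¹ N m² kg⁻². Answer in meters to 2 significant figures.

1.4 × 10⁷ m

2GMr/d³ = a_tidal  ⇒  d = (2GMr / a_tidal)^(1/3)
d = (2 × 6.674×10⁻¹¹ × (1.2 × 10³⁰) × (2.1) / (0.13))^(1/3)
  = 1.4 × 10⁷ m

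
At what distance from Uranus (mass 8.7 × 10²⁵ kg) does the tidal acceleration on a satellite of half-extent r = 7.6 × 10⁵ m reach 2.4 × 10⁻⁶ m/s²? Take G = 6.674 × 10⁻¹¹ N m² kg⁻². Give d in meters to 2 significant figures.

1.5 × 10⁹ m

2GMr/d³ = a_tidal  ⇒  d = (2GMr / a_tidal)^(1/3)
d = (2 × 6.674×10⁻¹¹ × (8.7 × 10²⁵) × (7.6 × 10⁵) / (2.4 × 10⁻⁶))^(1/3)
  = 1.5 × 10⁹ m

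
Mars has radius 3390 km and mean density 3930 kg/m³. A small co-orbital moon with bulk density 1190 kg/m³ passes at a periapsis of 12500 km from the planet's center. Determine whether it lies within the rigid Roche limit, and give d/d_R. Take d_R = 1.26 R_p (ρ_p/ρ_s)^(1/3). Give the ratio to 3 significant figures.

d_R = 1.26 × (3390 km) × (3930/1190)^(1/3) = 6361 km
d/d_R = (12500) / (6361) = 1.97
Since d/d_R > 1, the body is outside the Roche limit.

outside; d/d_R ≈ 1.97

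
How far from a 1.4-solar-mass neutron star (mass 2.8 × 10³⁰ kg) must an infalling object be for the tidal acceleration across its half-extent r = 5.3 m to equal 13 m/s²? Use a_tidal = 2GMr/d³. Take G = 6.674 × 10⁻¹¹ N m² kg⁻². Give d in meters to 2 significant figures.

5.3 × 10⁶ m

2GMr/d³ = a_tidal  ⇒  d = (2GMr / a_tidal)^(1/3)
d = (2 × 6.674×10⁻¹¹ × (2.8 × 10³⁰) × (5.3) / (13))^(1/3)
  = 5.3 × 10⁶ m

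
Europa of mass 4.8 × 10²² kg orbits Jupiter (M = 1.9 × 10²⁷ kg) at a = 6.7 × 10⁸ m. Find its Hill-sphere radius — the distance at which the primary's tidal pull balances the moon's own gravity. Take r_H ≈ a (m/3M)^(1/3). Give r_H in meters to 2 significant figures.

1.4 × 10⁷ m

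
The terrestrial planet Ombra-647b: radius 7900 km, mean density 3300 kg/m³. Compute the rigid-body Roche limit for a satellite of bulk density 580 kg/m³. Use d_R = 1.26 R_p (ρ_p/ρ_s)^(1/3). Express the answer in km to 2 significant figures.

d_R = 1.26 × 7900 km × (3300/580)^(1/3)
    = 18000 km

18000 km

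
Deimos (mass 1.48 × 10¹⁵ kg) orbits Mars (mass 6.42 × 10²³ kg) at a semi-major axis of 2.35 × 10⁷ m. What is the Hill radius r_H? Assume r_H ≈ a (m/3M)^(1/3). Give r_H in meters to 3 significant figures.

2.15 × 10⁴ m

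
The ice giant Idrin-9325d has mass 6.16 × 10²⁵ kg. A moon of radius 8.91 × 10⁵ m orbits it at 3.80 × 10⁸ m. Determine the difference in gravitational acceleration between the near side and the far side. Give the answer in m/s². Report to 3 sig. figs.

a_tidal = 4GMr/d³
        = 4 × (6.674 × 10⁻¹¹) × (6.16 × 10²⁵) × (8.91 × 10⁵) / (3.80 × 10⁸)³
        = 2.67 × 10⁻⁴ m/s²

2.67 × 10⁻⁴ m/s²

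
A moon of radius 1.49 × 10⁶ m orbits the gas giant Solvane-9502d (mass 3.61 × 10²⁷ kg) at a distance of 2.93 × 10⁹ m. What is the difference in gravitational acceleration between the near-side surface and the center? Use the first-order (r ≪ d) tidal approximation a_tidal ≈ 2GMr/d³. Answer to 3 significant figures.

2.85 × 10⁻⁵ m/s²

a_tidal = 2GMr/d³
        = 2 × (6.674 × 10⁻¹¹) × (3.61 × 10²⁷) × (1.49 × 10⁶) / (2.93 × 10⁹)³
        = 2.85 × 10⁻⁵ m/s²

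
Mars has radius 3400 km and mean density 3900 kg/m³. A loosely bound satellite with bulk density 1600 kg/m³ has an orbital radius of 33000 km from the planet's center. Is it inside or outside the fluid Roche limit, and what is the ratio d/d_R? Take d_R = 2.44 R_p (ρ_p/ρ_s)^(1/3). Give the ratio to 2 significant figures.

outside; d/d_R ≈ 3.0

d_R = 2.44 × (3400 km) × (3900/1600)^(1/3) = 11160 km
d/d_R = (33000) / (11160) = 3.0
Since d/d_R > 1, the body is outside the Roche limit.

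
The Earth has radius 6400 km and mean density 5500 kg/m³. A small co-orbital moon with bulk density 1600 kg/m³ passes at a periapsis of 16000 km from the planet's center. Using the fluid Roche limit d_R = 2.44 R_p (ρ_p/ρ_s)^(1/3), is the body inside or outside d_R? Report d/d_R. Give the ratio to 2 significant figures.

inside; d/d_R ≈ 0.68

d_R = 2.44 × (6400 km) × (5500/1600)^(1/3) = 23570 km
d/d_R = (16000) / (23570) = 0.68
Since d/d_R < 1, the body is inside the Roche limit.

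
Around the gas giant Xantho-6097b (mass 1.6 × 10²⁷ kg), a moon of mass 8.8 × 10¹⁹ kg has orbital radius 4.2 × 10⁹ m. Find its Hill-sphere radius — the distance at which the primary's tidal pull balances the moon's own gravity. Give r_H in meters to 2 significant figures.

r_H ≈ a (m/3M)^(1/3)
    = (4.2 × 10⁹) × (8.8 × 10¹⁹ / (3 × 1.6 × 10²⁷))^(1/3)
    = 1.1 × 10⁷ m

1.1 × 10⁷ m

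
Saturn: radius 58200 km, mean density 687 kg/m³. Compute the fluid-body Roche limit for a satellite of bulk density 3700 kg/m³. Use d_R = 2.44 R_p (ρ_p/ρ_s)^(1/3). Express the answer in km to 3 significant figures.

d_R = 2.44 × 58200 km × (687/3700)^(1/3)
    = 81000 km

81000 km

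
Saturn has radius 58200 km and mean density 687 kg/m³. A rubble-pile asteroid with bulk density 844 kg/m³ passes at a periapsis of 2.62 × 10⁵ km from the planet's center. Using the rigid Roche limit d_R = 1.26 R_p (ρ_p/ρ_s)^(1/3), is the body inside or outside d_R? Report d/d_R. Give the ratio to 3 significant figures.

d_R = 1.26 × (58200 km) × (687/844)^(1/3) = 68470 km
d/d_R = (2.62 × 10⁵) / (68470) = 3.83
Since d/d_R > 1, the body is outside the Roche limit.

outside; d/d_R ≈ 3.83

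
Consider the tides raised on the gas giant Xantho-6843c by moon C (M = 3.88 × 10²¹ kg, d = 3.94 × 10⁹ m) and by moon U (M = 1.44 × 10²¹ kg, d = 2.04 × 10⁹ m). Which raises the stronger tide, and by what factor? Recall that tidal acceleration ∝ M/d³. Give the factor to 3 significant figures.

Moon U, by a factor of ≈ 2.67

Tidal acceleration ∝ M/d³, so compare M/d³ for each.
Moon C: (3.88 × 10²¹) / (3.94 × 10⁹)³ = 6.344 × 10⁻⁸
Moon U: (1.44 × 10²¹) / (2.04 × 10⁹)³ = 1.696 × 10⁻⁷
Ratio (larger/smaller) = 2.67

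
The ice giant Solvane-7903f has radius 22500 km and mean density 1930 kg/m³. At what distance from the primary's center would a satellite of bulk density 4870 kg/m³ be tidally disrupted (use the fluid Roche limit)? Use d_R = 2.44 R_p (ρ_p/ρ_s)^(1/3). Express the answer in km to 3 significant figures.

40300 km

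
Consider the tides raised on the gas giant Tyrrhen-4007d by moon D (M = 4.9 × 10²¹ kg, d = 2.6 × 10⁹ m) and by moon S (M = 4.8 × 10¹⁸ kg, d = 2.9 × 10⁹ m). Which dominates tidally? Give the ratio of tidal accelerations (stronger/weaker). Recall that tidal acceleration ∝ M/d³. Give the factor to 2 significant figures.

The tide-raising term goes as M/d³ (the gradient of a 1/d² field).
Moon D: (4.9 × 10²¹) / (2.6 × 10⁹)³ = 2.788 × 10⁻⁷
Moon S: (4.8 × 10¹⁸) / (2.9 × 10⁹)³ = 1.968 × 10⁻¹⁰
Ratio (larger/smaller) = 1400

Moon D, by a factor of ≈ 1400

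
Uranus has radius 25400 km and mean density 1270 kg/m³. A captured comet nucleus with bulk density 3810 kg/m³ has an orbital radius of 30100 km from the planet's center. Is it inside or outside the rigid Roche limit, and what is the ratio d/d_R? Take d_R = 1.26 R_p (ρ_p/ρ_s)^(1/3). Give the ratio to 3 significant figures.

d_R = 1.26 × (25400 km) × (1270/3810)^(1/3) = 22190 km
d/d_R = (30100) / (22190) = 1.36
Since d/d_R > 1, the body is outside the Roche limit.

outside; d/d_R ≈ 1.36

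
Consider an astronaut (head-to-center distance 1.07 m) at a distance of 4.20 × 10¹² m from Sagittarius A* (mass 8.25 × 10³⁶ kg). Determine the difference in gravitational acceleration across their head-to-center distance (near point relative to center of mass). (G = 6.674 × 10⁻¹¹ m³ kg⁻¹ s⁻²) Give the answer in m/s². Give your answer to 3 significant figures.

Δg = 2GMr/d³
   = 2 × (6.674 × 10⁻¹¹) × (8.25 × 10³⁶) × (1.07) / (4.20 × 10¹²)³
   = 1.59 × 10⁻¹¹ m/s²

1.59 × 10⁻¹¹ m/s²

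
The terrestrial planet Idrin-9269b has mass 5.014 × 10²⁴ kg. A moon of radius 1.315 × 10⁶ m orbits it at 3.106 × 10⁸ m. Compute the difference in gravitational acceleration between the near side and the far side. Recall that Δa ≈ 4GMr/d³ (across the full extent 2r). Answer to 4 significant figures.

5.874 × 10⁻⁵ m/s²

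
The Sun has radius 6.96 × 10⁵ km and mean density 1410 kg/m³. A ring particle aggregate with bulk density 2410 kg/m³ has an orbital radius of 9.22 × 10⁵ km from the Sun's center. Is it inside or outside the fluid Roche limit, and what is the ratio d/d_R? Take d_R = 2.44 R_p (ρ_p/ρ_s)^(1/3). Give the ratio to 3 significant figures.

inside; d/d_R ≈ 0.649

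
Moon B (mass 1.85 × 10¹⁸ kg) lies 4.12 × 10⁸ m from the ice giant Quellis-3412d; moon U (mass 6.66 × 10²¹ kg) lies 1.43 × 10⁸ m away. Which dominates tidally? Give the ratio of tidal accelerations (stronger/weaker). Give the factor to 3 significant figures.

Tidal stretch scales as M/d³; compute that for each body.
Moon B: (1.85 × 10¹⁸) / (4.12 × 10⁸)³ = 2.645 × 10⁻⁸
Moon U: (6.66 × 10²¹) / (1.43 × 10⁸)³ = 2.278 × 10⁻³
Ratio (larger/smaller) = 86100

Moon U, by a factor of ≈ 86100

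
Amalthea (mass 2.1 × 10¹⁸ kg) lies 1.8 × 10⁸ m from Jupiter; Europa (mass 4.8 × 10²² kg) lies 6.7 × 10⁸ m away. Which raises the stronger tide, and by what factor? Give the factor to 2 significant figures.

The tide-raising term goes as M/d³ (the gradient of a 1/d² field).
Amalthea: (2.1 × 10¹⁸) / (1.8 × 10⁸)³ = 3.601 × 10⁻⁷
Europa: (4.8 × 10²²) / (6.7 × 10⁸)³ = 1.596 × 10⁻⁴
Ratio (larger/smaller) = 440

Europa, by a factor of ≈ 440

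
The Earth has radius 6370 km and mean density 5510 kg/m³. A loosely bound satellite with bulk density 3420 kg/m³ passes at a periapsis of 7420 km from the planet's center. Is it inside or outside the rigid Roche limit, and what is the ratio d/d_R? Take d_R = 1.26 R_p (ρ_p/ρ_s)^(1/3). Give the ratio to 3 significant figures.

inside; d/d_R ≈ 0.789

d_R = 1.26 × (6370 km) × (5510/3420)^(1/3) = 9409 km
d/d_R = (7420) / (9409) = 0.789
Since d/d_R < 1, the body is inside the Roche limit.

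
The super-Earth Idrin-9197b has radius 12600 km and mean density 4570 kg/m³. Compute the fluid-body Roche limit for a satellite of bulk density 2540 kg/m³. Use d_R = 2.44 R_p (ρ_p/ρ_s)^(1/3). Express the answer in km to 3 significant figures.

37400 km

d_R = 2.44 × 12600 km × (4570/2540)^(1/3)
    = 37400 km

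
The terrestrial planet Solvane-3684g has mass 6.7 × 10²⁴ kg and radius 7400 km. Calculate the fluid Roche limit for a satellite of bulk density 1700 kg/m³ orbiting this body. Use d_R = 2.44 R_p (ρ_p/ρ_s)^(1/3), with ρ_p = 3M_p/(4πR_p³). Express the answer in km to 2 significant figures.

ρ_p = 3M_p/(4πR_p³) = 3 × (6.7 × 10²⁴) / (4π × (7.4 × 10⁶ m)³) = 3900 kg/m³
d_R = 2.44 × 7400 km × (3900/1700)^(1/3)
    = 24000 km

24000 km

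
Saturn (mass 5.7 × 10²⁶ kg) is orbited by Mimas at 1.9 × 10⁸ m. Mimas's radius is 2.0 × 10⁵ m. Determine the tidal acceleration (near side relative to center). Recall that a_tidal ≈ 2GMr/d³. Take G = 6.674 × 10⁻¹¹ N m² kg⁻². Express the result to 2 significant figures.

2.2 × 10⁻³ m/s²

Δa = 2GMr/d³
   = 2 × (6.674 × 10⁻¹¹) × (5.7 × 10²⁶) × (2.0 × 10⁵) / (1.9 × 10⁸)³
   = 2.2 × 10⁻³ m/s²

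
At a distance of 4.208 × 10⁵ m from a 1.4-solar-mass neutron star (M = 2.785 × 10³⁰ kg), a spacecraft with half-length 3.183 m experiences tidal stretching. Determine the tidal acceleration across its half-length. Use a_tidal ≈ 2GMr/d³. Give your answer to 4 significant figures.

Since r ≪ d, expand the inverse-square field across one radius to get the leading 2GMr/d³ term.
a_tidal = 2GMr/d³
        = 2 × (6.674 × 10⁻¹¹) × (2.785 × 10³⁰) × (3.183) / (4.208 × 10⁵)³
        = 1.588 × 10⁴ m/s²

1.588 × 10⁴ m/s²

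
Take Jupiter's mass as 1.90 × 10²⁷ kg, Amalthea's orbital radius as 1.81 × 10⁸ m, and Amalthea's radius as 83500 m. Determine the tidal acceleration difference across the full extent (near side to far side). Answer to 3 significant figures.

7.14 × 10⁻³ m/s²

Δa = 4GMr/d³
   = 4 × (6.674 × 10⁻¹¹) × (1.90 × 10²⁷) × (83500) / (1.81 × 10⁸)³
   = 7.14 × 10⁻³ m/s²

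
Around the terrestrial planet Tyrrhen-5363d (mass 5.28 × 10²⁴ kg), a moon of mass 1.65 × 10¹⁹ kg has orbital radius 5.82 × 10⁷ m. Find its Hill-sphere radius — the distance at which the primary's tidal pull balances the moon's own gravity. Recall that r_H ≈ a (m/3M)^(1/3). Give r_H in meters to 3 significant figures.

5.90 × 10⁵ m

r_H ≈ a (m/3M)^(1/3)
    = (5.82 × 10⁷) × (1.65 × 10¹⁹ / (3 × 5.28 × 10²⁴))^(1/3)
    = 5.90 × 10⁵ m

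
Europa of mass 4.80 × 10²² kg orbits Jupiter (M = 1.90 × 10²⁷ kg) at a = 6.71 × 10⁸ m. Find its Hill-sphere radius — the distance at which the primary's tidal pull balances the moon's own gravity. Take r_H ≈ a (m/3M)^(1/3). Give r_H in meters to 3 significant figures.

r_H ≈ a (m/3M)^(1/3)
    = (6.71 × 10⁸) × (4.80 × 10²² / (3 × 1.90 × 10²⁷))^(1/3)
    = 1.37 × 10⁷ m

1.37 × 10⁷ m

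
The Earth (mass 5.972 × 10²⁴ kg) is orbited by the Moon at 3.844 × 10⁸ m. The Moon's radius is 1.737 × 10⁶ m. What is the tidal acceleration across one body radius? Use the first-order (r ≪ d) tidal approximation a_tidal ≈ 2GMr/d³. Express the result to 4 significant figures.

2.438 × 10⁻⁵ m/s²

The tidal stretch is the gradient of GM/d² times the body's extent r, hence the 1/d³ dependence.
Δa = 2GMr/d³
   = 2 × (6.674 × 10⁻¹¹) × (5.972 × 10²⁴) × (1.737 × 10⁶) / (3.844 × 10⁸)³
   = 2.438 × 10⁻⁵ m/s²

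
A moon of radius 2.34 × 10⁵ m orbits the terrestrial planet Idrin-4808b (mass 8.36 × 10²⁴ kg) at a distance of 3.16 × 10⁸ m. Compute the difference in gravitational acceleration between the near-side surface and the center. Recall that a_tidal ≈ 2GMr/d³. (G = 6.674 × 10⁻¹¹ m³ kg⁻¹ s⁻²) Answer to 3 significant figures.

8.28 × 10⁻⁶ m/s²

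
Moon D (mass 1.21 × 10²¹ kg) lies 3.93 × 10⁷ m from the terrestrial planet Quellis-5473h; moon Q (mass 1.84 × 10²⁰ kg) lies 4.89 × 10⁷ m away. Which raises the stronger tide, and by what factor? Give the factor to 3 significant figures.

Tidal stretch scales as M/d³; compute that for each body.
Moon D: (1.21 × 10²¹) / (3.93 × 10⁷)³ = 1.993 × 10⁻²
Moon Q: (1.84 × 10²⁰) / (4.89 × 10⁷)³ = 1.574 × 10⁻³
Ratio (larger/smaller) = 12.7

Moon D, by a factor of ≈ 12.7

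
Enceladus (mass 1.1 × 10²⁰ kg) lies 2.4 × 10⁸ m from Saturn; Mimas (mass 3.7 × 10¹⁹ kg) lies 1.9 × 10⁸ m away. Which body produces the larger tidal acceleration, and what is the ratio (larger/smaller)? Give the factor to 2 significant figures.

Tidal acceleration ∝ M/d³, so compare M/d³ for each.
Enceladus: (1.1 × 10²⁰) / (2.4 × 10⁸)³ = 7.957 × 10⁻⁶
Mimas: (3.7 × 10¹⁹) / (1.9 × 10⁸)³ = 5.394 × 10⁻⁶
Ratio (larger/smaller) = 1.5

Enceladus, by a factor of ≈ 1.5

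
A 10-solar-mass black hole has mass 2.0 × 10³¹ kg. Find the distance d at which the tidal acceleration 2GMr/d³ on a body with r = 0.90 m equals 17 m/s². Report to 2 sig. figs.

2GMr/d³ = a_tidal  ⇒  d = (2GMr / a_tidal)^(1/3)
d = (2 × 6.674×10⁻¹¹ × (2.0 × 10³¹) × (0.90) / (17))^(1/3)
  = 5.2 × 10⁶ m

5.2 × 10⁶ m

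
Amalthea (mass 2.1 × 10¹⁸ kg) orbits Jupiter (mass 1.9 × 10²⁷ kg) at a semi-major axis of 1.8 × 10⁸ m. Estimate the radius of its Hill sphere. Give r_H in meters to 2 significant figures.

1.3 × 10⁵ m

r_H ≈ a (m/3M)^(1/3)
    = (1.8 × 10⁸) × (2.1 × 10¹⁸ / (3 × 1.9 × 10²⁷))^(1/3)
    = 1.3 × 10⁵ m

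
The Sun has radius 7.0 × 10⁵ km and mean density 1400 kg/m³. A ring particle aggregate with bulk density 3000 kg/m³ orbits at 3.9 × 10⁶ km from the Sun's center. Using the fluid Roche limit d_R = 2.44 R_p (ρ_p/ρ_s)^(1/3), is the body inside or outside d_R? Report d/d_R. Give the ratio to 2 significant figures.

outside; d/d_R ≈ 2.9

d_R = 2.44 × (7.0 × 10⁵ km) × (1400/3000)^(1/3) = 1.325 × 10⁶ km
d/d_R = (3.9 × 10⁶) / (1.325 × 10⁶) = 2.9
Since d/d_R > 1, the body is outside the Roche limit.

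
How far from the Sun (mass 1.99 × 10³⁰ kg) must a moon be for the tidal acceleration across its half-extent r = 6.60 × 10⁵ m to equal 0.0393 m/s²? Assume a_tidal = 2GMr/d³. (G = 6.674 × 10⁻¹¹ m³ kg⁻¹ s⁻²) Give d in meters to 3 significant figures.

1.65 × 10⁹ m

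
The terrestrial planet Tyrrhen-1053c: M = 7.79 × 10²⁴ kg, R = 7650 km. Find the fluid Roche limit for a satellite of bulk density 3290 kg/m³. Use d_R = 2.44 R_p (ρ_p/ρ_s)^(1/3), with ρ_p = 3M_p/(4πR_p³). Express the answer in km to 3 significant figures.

20200 km

ρ_p = 3M_p/(4πR_p³) = 3 × (7.79 × 10²⁴) / (4π × (7.65 × 10⁶ m)³) = 4150 kg/m³
d_R = 2.44 × 7650 km × (4150/3290)^(1/3)
    = 20200 km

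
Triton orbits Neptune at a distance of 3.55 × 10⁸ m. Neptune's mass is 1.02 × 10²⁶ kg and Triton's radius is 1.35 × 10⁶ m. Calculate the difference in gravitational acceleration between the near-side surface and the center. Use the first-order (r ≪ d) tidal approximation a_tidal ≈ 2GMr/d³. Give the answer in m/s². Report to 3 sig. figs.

4.11 × 10⁻⁴ m/s²

Since r ≪ d, expand the inverse-square field across one radius to get the leading 2GMr/d³ term.
Δg = 2GMr/d³
   = 2 × (6.674 × 10⁻¹¹) × (1.02 × 10²⁶) × (1.35 × 10⁶) / (3.55 × 10⁸)³
   = 4.11 × 10⁻⁴ m/s²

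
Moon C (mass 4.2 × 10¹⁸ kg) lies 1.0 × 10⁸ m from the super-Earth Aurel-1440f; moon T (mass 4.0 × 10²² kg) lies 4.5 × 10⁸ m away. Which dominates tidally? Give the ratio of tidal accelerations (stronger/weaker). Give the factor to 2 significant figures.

Compare M/d³ for the two perturbers:
Moon C: (4.2 × 10¹⁸) / (1.0 × 10⁸)³ = 4.200 × 10⁻⁶
Moon T: (4.0 × 10²²) / (4.5 × 10⁸)³ = 4.390 × 10⁻⁴
Ratio (larger/smaller) = 100

Moon T, by a factor of ≈ 100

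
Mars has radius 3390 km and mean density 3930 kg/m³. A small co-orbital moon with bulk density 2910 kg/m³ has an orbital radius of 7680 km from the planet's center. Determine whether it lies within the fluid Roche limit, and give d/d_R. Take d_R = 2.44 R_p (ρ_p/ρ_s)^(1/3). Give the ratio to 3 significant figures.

d_R = 2.44 × (3390 km) × (3930/2910)^(1/3) = 9143 km
d/d_R = (7680) / (9143) = 0.840
Since d/d_R < 1, the body is inside the Roche limit.

inside; d/d_R ≈ 0.840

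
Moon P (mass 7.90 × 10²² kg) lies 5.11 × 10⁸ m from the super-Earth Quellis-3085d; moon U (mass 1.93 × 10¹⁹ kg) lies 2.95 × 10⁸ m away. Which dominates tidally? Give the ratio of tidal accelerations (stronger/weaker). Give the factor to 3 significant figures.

Tidal acceleration ∝ M/d³, so compare M/d³ for each.
Moon P: (7.90 × 10²²) / (5.11 × 10⁸)³ = 5.921 × 10⁻⁴
Moon U: (1.93 × 10¹⁹) / (2.95 × 10⁸)³ = 7.518 × 10⁻⁷
Ratio (larger/smaller) = 788

Moon P, by a factor of ≈ 788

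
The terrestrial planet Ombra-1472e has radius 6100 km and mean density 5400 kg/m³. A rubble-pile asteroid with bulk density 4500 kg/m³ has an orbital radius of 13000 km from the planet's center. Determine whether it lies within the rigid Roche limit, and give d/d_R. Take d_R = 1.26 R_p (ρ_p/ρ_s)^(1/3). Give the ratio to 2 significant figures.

outside; d/d_R ≈ 1.6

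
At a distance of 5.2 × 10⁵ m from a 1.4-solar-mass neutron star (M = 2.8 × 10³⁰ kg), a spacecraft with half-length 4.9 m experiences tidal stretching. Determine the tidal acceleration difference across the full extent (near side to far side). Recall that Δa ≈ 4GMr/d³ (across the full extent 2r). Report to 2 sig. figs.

2.6 × 10⁴ m/s²

Δg = 4GMr/d³
   = 4 × (6.674 × 10⁻¹¹) × (2.8 × 10³⁰) × (4.9) / (5.2 × 10⁵)³
   = 2.6 × 10⁴ m/s²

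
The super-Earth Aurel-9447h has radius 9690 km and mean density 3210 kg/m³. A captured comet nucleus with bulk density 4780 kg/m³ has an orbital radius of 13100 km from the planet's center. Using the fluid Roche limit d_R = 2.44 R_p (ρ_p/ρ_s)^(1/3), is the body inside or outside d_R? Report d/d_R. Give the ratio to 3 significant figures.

inside; d/d_R ≈ 0.633

d_R = 2.44 × (9690 km) × (3210/4780)^(1/3) = 20700 km
d/d_R = (13100) / (20700) = 0.633
Since d/d_R < 1, the body is inside the Roche limit.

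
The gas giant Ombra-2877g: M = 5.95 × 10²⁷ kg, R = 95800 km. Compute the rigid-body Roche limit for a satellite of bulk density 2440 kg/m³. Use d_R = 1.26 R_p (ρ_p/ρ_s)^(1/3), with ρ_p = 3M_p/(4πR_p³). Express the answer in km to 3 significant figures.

1.05 × 10⁵ km

ρ_p = 3M_p/(4πR_p³) = 3 × (5.95 × 10²⁷) / (4π × (9.58 × 10⁷ m)³) = 1620 kg/m³
d_R = 1.26 × 95800 km × (1620/2440)^(1/3)
    = 1.05 × 10⁵ km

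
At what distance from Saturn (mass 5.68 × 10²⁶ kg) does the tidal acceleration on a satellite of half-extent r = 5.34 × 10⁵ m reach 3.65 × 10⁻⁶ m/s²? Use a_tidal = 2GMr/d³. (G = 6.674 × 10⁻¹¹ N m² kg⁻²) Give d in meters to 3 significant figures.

2.23 × 10⁹ m

2GMr/d³ = a_tidal  ⇒  d = (2GMr / a_tidal)^(1/3)
d = (2 × 6.674×10⁻¹¹ × (5.68 × 10²⁶) × (5.34 × 10⁵) / (3.65 × 10⁻⁶))^(1/3)
  = 2.23 × 10⁹ m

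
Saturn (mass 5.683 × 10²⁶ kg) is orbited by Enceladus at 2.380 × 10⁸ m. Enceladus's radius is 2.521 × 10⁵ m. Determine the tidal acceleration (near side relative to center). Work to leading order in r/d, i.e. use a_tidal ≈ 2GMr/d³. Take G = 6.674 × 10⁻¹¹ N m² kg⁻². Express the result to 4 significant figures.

Differencing GM/(d−r)² and GM/d² to first order in r/d gives 2GMr/d³.
Δg = 2GMr/d³
   = 2 × (6.674 × 10⁻¹¹) × (5.683 × 10²⁶) × (2.521 × 10⁵) / (2.380 × 10⁸)³
   = 1.419 × 10⁻³ m/s²

1.419 × 10⁻³ m/s²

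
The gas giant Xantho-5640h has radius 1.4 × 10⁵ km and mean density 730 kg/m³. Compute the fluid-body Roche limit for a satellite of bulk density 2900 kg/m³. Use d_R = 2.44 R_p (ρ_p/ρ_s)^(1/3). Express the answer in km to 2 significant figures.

2.2 × 10⁵ km

d_R = 2.44 × 1.4 × 10⁵ km × (730/2900)^(1/3)
    = 2.2 × 10⁵ km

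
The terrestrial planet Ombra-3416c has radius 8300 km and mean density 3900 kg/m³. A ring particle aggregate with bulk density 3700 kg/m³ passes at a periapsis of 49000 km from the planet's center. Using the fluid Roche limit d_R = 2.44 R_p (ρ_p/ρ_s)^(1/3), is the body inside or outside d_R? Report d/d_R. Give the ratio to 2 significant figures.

d_R = 2.44 × (8300 km) × (3900/3700)^(1/3) = 20610 km
d/d_R = (49000) / (20610) = 2.4
Since d/d_R > 1, the body is outside the Roche limit.

outside; d/d_R ≈ 2.4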